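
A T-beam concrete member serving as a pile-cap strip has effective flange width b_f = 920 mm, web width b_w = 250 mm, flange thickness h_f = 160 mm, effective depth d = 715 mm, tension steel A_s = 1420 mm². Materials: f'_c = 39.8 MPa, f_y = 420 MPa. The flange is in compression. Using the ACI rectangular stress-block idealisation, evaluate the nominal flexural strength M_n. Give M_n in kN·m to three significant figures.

Tension: T = A_s f_y = 1420 × 420 = 596400 N.
Try a within the flange: a = T/(0.85 f'_c b_f) = 596400/(0.85 × 39.8 × 920) = 19.16 mm.
Since a = 19.16 ≤ h_f = 160 mm, the stress block lies entirely in the flange; analyse as a rectangular beam of width b_f.
M_n = T(d − a/2) = 596400 × (715 − 9.58) = 420.71 × 10⁶ N·mm.
M_n = 420.71 kN·m.

M_n ≈ 421 kN·m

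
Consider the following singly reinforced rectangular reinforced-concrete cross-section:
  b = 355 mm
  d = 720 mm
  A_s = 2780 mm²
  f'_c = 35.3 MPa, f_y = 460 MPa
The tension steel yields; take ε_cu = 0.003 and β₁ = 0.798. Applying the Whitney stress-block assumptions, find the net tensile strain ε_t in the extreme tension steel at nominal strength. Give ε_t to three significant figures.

ε_t ≈ 0.0114

a = A_s f_y/(0.85 f'_c b) = 120.06 mm.
β₁ = 0.798, so c = a/β₁ = 120.06/0.798 = 150.45 mm.
From the linear strain diagram with ε_cu = 0.003: ε_t = 0.003 (d − c)/c = 0.003 × (720 − 150.45)/150.45 = 0.0114.
Since ε_t ≥ 0.005, the section is tension-controlled.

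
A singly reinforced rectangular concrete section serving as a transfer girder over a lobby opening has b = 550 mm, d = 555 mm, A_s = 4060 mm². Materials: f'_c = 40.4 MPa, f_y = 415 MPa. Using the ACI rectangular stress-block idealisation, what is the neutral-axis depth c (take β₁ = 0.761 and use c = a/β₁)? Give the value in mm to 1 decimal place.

T = A_s f_y = 4060 × 415 = 1684900 N = 1684.9 kN.
Setting C = 0.85 f'_c a b equal to T: a = 1684900/(0.85 × 40.4 × 550) = 89.210 mm.
With β₁ = 0.761, c = a/β₁ = 89.210/0.761 = 117.2 mm.

c ≈ 117.2 mm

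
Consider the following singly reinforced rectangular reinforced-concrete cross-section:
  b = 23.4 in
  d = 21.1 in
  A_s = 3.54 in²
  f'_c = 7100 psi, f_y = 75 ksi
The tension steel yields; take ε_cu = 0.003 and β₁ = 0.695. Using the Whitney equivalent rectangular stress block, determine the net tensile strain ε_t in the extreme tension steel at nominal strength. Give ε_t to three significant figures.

a = A_s f_y/(0.85 f'_c b) = 1.880 in.
β₁ = 0.695, so c = a/β₁ = 1.880/0.695 = 2.705 in.
From the linear strain diagram with ε_cu = 0.003: ε_t = 0.003 (d − c)/c = 0.003 × (21.1 − 2.705)/2.705 = 0.0204.
Since ε_t ≥ 0.005, the section is tension-controlled.

ε_t ≈ 0.0204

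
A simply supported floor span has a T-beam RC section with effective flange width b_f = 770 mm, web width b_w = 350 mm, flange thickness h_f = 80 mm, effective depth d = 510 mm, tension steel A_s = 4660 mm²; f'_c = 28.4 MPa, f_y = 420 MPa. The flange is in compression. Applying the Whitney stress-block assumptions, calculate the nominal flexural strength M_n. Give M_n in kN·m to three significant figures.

M_n ≈ 888 kN·m

Tension: T = A_s f_y = 4660 × 420 = 1957200 N.
Try a within the flange: a = T/(0.85 f'_c b_f) = 1957200/(0.85 × 28.4 × 770) = 105.29 mm.
a = 105.29 > h_f = 80 mm: the block extends into the web. Split into flange-overhang and web parts.
C_f = 0.85 f'_c (b_f − b_w) h_f = 0.85 × 28.4 × (770 − 350) × 80 = 811104 N.
Remaining web compression depth: a_w = (T − C_f)/(0.85 f'_c b_w) = (1957200 − 811104)/(0.85 × 28.4 × 350) = 135.65 mm.
M_n = C_f(d − h_f/2) + (T − C_f)(d − a_w/2) = 811104 × (510 − 40) + 1146096 × (510 − 67.825) = 381.22 + 506.77 = 887.99 × 10⁶ N·mm.
M_n = 887.99 kN·m.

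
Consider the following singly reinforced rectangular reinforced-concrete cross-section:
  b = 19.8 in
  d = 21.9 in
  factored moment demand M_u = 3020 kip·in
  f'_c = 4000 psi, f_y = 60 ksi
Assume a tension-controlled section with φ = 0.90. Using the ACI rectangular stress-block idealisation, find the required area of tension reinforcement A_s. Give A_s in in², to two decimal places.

M_n = M_u/φ = 3020/0.90 = 3355.56 kip·in.
From M_n = 0.85 f'_c a b (d − a/2):
a = d − √(d² − 2M_n/(0.85 f'_c b)) = 21.9 − √(21.9² − 2 × 3355.56/(0.85 × 4 × 19.8)) = 2.408 in.
A_s = 0.85 f'_c a b / f_y = 0.85 × 4 × 2.408 × 19.8 / 60 = 2.702 in².

A_s ≈ 2.70 in²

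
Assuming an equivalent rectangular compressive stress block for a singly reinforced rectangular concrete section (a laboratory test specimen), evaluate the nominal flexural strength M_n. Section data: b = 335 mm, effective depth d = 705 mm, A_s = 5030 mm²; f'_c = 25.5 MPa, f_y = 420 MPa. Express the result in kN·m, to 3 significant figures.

M_n ≈ 1180 kN·m

T = A_s f_y = 5030 × 420 = 2112600 N = 2112.6 kN.
From C = T: a = T/(0.85 f'_c b) = 2112600/(0.85 × 25.5 × 335) = 290.95 mm.
M_n = T(d − a/2) = 2112.6 kN × (705 − 145.475) mm = 1182.05 kN·m.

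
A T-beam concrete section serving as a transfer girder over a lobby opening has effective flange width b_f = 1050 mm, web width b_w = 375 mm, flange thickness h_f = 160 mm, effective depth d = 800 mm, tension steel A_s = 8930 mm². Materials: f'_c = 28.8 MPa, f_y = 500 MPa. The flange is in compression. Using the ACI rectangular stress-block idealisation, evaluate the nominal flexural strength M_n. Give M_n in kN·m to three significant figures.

Tension: T = A_s f_y = 8930 × 500 = 4465000 N.
Try a within the flange: a = T/(0.85 f'_c b_f) = 4465000/(0.85 × 28.8 × 1050) = 173.71 mm.
a = 173.71 > h_f = 160 mm: the block extends into the web. Split into flange-overhang and web parts.
C_f = 0.85 f'_c (b_f − b_w) h_f = 0.85 × 28.8 × (1050 − 375) × 160 = 2643840 N.
Remaining web compression depth: a_w = (T − C_f)/(0.85 f'_c b_w) = (4465000 − 2643840)/(0.85 × 28.8 × 375) = 198.38 mm.
M_n = C_f(d − h_f/2) + (T − C_f)(d − a_w/2) = 2643840 × (800 − 80) + 1821160 × (800 − 99.19) = 1903.56 + 1276.29 = 3179.85 × 10⁶ N·mm.
M_n = 3179.85 kN·m.

M_n ≈ 3180 kN·m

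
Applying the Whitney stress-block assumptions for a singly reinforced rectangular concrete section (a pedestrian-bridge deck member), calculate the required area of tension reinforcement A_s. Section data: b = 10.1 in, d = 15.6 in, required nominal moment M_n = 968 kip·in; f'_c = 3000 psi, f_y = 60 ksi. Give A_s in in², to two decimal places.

A_s ≈ 1.13 in²

From M_n = 0.85 f'_c a b (d − a/2):
a = d − √(d² − 2M_n/(0.85 f'_c b)) = 15.6 − √(15.6² − 2 × 968/(0.85 × 3 × 10.1)) = 2.631 in.
A_s = 0.85 f'_c a b / f_y = 0.85 × 3 × 2.631 × 10.1 / 60 = 1.129 in².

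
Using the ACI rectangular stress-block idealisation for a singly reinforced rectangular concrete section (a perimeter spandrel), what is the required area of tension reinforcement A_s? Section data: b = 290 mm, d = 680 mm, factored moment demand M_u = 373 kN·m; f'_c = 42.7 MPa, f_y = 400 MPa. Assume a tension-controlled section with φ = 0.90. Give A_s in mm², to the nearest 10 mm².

A_s ≈ 1590 mm²

M_n = M_u/φ = 373/0.90 = 414.444 kN·m.
With M_n = 0.85 f'_c a b (d − a/2), solve the quadratic for a:
a = d − √(d² − 2M_n/(0.85 f'_c b)) = 680 − √(680² − 2 × 414.444×10⁶/(0.85 × 42.7 × 290)) = 60.61 mm.
A_s = 0.85 f'_c a b / f_y = 0.85 × 42.7 × 60.61 × 290 / 400 = 1594.9 mm².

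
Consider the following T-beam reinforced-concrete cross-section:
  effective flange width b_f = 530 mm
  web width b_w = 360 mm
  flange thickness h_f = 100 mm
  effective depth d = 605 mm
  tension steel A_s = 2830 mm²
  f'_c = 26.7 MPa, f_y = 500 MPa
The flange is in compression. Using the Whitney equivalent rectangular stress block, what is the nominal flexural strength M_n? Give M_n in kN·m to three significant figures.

Tension: T = A_s f_y = 2830 × 500 = 1415000 N.
Try a within the flange: a = T/(0.85 f'_c b_f) = 1415000/(0.85 × 26.7 × 530) = 117.64 mm.
a = 117.64 > h_f = 100 mm: the block extends into the web. Split into flange-overhang and web parts.
C_f = 0.85 f'_c (b_f − b_w) h_f = 0.85 × 26.7 × (530 − 360) × 100 = 385815 N.
Remaining web compression depth: a_w = (T − C_f)/(0.85 f'_c b_w) = (1415000 − 385815)/(0.85 × 26.7 × 360) = 125.97 mm.
M_n = C_f(d − h_f/2) + (T − C_f)(d − a_w/2) = 385815 × (605 − 50) + 1029185 × (605 − 62.985) = 214.13 + 557.83 = 771.96 × 10⁶ N·mm.
M_n = 771.96 kN·m.

M_n ≈ 772 kN·m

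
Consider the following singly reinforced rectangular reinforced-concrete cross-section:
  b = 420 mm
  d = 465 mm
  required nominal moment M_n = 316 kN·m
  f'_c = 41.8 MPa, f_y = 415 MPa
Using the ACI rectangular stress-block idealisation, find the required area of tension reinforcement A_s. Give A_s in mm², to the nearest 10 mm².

With M_n = 0.85 f'_c a b (d − a/2), solve the quadratic for a:
a = d − √(d² − 2M_n/(0.85 f'_c b)) = 465 − √(465² − 2 × 316×10⁶/(0.85 × 41.8 × 420)) = 48.02 mm.
A_s = 0.85 f'_c a b / f_y = 0.85 × 41.8 × 48.02 × 420 / 415 = 1726.7 mm².

A_s ≈ 1730 mm²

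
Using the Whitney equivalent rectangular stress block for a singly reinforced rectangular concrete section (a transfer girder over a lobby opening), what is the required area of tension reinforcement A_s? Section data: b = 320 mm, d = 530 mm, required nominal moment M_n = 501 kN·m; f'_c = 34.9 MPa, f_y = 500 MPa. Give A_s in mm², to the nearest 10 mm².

With M_n = 0.85 f'_c a b (d − a/2), solve the quadratic for a:
a = d − √(d² − 2M_n/(0.85 f'_c b)) = 530 − √(530² − 2 × 501×10⁶/(0.85 × 34.9 × 320)) = 111.26 mm.
A_s = 0.85 f'_c a b / f_y = 0.85 × 34.9 × 111.26 × 320 / 500 = 2112.3 mm².

A_s ≈ 2110 mm²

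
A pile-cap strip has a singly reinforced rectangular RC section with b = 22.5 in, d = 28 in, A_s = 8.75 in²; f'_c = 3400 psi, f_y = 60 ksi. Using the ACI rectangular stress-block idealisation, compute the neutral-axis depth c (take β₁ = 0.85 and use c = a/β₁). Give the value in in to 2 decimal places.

c ≈ 9.50 in

T = A_s f_y = 8.75 × 60 = 525 kips.
a = T/(0.85 f'_c b) = 525/(0.85 × 3.4 × 22.5) = 8.0738 in.
With β₁ = 0.85, c = a/β₁ = 8.0738/0.85 = 9.50 in.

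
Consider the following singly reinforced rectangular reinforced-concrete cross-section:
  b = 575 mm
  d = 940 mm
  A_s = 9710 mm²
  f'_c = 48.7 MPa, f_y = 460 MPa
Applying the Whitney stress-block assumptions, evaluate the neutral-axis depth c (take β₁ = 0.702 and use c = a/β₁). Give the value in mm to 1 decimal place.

T = A_s f_y = 9710 × 460 = 4466600 N = 4466.6 kN.
Setting C = 0.85 f'_c a b equal to T: a = 4466600/(0.85 × 48.7 × 575) = 187.656 mm.
With β₁ = 0.702, c = a/β₁ = 187.656/0.702 = 267.3 mm.

c ≈ 267.3 mm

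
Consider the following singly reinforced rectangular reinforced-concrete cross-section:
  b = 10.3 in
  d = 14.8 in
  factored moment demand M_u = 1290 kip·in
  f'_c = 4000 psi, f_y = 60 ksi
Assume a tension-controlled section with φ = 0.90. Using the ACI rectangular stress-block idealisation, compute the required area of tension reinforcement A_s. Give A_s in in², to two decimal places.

M_n = M_u/φ = 1290/0.90 = 1433.33 kip·in.
From M_n = 0.85 f'_c a b (d − a/2):
a = d − √(d² − 2M_n/(0.85 f'_c b)) = 14.8 − √(14.8² − 2 × 1433.33/(0.85 × 4 × 10.3)) = 3.088 in.
A_s = 0.85 f'_c a b / f_y = 0.85 × 4 × 3.088 × 10.3 / 60 = 1.802 in².

A_s ≈ 1.80 in²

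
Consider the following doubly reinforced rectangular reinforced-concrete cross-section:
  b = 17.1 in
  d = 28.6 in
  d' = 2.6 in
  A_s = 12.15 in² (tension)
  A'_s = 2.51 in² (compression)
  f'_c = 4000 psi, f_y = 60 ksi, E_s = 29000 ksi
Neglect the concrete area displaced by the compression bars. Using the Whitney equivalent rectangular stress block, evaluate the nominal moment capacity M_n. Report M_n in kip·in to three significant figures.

M_n ≈ 17600 kip·in

Assume both steels yield.
a = (A_s − A'_s) f_y/(0.85 f'_c b) = (12.15 − 2.51) × 60/(0.85 × 4 × 17.1) = 9.948 in.
c = a/β₁ = 9.948/0.85 = 11.704 in; ε'_s = 0.003(c − d')/c = 0.0023 ≥ ε_y = 0.0021, so the compression steel yields.
M_n = (A_s − A'_s) f_y (d − a/2) + A'_s f_y (d − d') = 578.4 × (28.6 − 4.974) + 150.6 × (28.6 − 2.6) = 13665.3 + 3915.6 = 17580.9 kip·in.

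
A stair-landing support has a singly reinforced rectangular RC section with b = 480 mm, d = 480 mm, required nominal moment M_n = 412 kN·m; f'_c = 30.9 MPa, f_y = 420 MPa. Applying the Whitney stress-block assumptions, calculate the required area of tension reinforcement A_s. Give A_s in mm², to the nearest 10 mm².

With M_n = 0.85 f'_c a b (d − a/2), solve the quadratic for a:
a = d − √(d² − 2M_n/(0.85 f'_c b)) = 480 − √(480² − 2 × 412×10⁶/(0.85 × 30.9 × 480)) = 73.75 mm.
A_s = 0.85 f'_c a b / f_y = 0.85 × 30.9 × 73.75 × 480 / 420 = 2213.8 mm².

A_s ≈ 2210 mm²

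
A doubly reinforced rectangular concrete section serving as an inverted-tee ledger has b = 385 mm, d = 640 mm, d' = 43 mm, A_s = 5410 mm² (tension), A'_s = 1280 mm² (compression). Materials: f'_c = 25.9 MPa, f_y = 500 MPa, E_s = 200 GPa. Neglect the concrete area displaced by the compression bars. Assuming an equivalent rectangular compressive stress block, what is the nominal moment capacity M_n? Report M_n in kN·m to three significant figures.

M_n ≈ 1450 kN·m

Assume both tension and compression steel yield.
Net tension couple steel: A_s − A'_s = 4130 mm².
a = (A_s − A'_s) f_y / (0.85 f'_c b) = 2065000/(0.85 × 25.9 × 385) = 243.64 mm.
c = a/β₁ = 243.64/0.85 = 286.64 mm; ε'_s = 0.003(c − d')/c = 0.0025 ≥ f_y/E_s = 0.0025, so compression steel does yield.
M_n = (A_s − A'_s) f_y (d − a/2) + A'_s f_y (d − d') = [2065000 × (640 − 121.82) + 640000 × (640 − 43)] × 10⁻⁶ = 1070.04 + 382.08 = 1452.12 kN·m.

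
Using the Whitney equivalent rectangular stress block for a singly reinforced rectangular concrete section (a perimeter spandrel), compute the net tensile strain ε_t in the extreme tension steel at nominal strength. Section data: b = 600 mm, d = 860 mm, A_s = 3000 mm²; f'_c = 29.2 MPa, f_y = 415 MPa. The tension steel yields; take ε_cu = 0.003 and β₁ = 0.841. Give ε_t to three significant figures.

a = A_s f_y/(0.85 f'_c b) = 83.60 mm.
β₁ = 0.841, so c = a/β₁ = 83.60/0.841 = 99.41 mm.
From the linear strain diagram with ε_cu = 0.003: ε_t = 0.003 (d − c)/c = 0.003 × (860 − 99.41)/99.41 = 0.0230.
Since ε_t ≥ 0.005, the section is tension-controlled.

ε_t ≈ 0.0230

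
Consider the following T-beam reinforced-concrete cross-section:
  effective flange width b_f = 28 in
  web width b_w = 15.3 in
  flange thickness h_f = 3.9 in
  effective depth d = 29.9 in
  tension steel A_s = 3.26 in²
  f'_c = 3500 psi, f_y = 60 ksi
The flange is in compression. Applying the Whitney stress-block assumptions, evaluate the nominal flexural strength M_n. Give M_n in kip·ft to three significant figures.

Tension: T = A_s f_y = 3.26 × 60 = 195.6 kips.
Try a within the flange: a = T/(0.85 f'_c b_f) = 195.6/(0.85 × 3.5 × 28) = 2.348 in.
Since a = 2.348 ≤ h_f = 3.9 in, the stress block lies entirely in the flange; analyse as a rectangular beam of width b_f.
M_n = T(d − a/2) = 195.6 × (29.9 − 1.174) = 5618.8 kip·in.
M_n = 5618.8/12 = 468.23 kip·ft.

M_n ≈ 468 kip·ft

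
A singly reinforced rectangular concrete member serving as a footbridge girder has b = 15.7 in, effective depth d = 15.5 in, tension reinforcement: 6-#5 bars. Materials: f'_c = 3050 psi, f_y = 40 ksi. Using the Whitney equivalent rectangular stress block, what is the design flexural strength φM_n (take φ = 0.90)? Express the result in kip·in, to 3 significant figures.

φM_n ≈ 977 kip·in

A_s = 6 × 0.31 = 1.86 in².
T = A_s f_y = 1.86 × 40 = 74.4 kips.
a = T/(0.85 f'_c b) = 74.4/(0.85 × 3.05 × 15.7) = 1.828 in.
M_n = T(d − a/2) = 74.4 × (15.5 − 0.914) = 1085.2 kip·in.
φM_n = 0.90 × 1085.2 = 976.7 kip·in.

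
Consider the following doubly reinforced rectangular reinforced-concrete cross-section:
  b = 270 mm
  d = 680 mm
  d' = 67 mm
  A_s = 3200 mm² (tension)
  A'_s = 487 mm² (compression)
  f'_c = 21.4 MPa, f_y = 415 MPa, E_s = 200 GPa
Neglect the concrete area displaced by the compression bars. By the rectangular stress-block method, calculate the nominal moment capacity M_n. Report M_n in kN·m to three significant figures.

M_n ≈ 760 kN·m

Assume both tension and compression steel yield.
Net tension couple steel: A_s − A'_s = 2713 mm².
a = (A_s − A'_s) f_y / (0.85 f'_c b) = 1125895/(0.85 × 21.4 × 270) = 229.25 mm.
c = a/β₁ = 229.25/0.85 = 269.71 mm; ε'_s = 0.003(c − d')/c = 0.0023 ≥ f_y/E_s = 0.0021, so compression steel does yield.
M_n = (A_s − A'_s) f_y (d − a/2) + A'_s f_y (d − d') = [1125895 × (680 − 114.625) + 202105 × (680 − 67)] × 10⁻⁶ = 636.55 + 123.89 = 760.44 kN·m.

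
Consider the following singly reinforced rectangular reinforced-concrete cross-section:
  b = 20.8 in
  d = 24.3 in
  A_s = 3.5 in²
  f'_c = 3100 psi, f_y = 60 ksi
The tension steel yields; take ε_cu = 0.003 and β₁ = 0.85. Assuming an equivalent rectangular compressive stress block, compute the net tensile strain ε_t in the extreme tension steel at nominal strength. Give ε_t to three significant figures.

ε_t ≈ 0.0132

a = A_s f_y/(0.85 f'_c b) = 3.832 in.
β₁ = 0.85, so c = a/β₁ = 3.832/0.85 = 4.508 in.
From the linear strain diagram with ε_cu = 0.003: ε_t = 0.003 (d − c)/c = 0.003 × (24.3 − 4.508)/4.508 = 0.0132.
Since ε_t ≥ 0.005, the section is tension-controlled.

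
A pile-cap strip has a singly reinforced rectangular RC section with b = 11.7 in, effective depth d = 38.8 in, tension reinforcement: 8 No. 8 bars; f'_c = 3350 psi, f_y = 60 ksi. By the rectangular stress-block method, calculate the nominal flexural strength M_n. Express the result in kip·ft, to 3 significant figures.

A_s = 8 × 0.79 = 6.32 in².
T = A_s f_y = 6.32 × 60 = 379.2 kips.
a = T/(0.85 f'_c b) = 379.2/(0.85 × 3.35 × 11.7) = 11.382 in.
M_n = T(d − a/2) = 379.2 × (38.8 − 5.691) = 12554.9 kip·in = 12554.9/12 = 1046.24 kip·ft.

M_n ≈ 1050 kip·ft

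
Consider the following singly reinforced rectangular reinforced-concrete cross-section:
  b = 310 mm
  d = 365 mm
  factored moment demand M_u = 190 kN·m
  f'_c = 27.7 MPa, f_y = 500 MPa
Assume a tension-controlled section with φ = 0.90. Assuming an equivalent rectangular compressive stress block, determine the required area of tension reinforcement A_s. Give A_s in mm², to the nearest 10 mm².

A_s ≈ 1320 mm²

M_n = M_u/φ = 190/0.90 = 211.111 kN·m.
With M_n = 0.85 f'_c a b (d − a/2), solve the quadratic for a:
a = d − √(d² − 2M_n/(0.85 f'_c b)) = 365 − √(365² − 2 × 211.111×10⁶/(0.85 × 27.7 × 310)) = 90.45 mm.
A_s = 0.85 f'_c a b / f_y = 0.85 × 27.7 × 90.45 × 310 / 500 = 1320.4 mm².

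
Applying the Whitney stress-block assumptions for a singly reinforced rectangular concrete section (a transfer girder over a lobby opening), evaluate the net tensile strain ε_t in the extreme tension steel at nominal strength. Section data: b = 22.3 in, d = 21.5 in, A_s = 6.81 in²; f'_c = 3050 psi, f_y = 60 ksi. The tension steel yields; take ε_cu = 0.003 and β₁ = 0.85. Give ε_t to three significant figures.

ε_t ≈ 0.00476

a = A_s f_y/(0.85 f'_c b) = 7.068 in.
β₁ = 0.85, so c = a/β₁ = 7.068/0.85 = 8.315 in.
From the linear strain diagram with ε_cu = 0.003: ε_t = 0.003 (d − c)/c = 0.003 × (21.5 − 8.315)/8.315 = 0.00476.
ε_t is between 0.004 and 0.005 — transition zone.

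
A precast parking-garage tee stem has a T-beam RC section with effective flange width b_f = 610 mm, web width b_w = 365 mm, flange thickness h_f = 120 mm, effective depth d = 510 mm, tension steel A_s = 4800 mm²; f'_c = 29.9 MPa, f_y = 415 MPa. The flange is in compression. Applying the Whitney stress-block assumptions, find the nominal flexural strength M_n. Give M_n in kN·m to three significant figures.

M_n ≈ 888 kN·m

Tension: T = A_s f_y = 4800 × 415 = 1992000 N.
Try a within the flange: a = T/(0.85 f'_c b_f) = 1992000/(0.85 × 29.9 × 610) = 128.49 mm.
a = 128.49 > h_f = 120 mm: the block extends into the web. Split into flange-overhang and web parts.
C_f = 0.85 f'_c (b_f − b_w) h_f = 0.85 × 29.9 × (610 − 365) × 120 = 747201 N.
Remaining web compression depth: a_w = (T − C_f)/(0.85 f'_c b_w) = (1992000 − 747201)/(0.85 × 29.9 × 365) = 134.19 mm.
M_n = C_f(d − h_f/2) + (T − C_f)(d − a_w/2) = 747201 × (510 − 60) + 1244799 × (510 − 67.095) = 336.24 + 551.33 = 887.57 × 10⁶ N·mm.
M_n = 887.57 kN·m.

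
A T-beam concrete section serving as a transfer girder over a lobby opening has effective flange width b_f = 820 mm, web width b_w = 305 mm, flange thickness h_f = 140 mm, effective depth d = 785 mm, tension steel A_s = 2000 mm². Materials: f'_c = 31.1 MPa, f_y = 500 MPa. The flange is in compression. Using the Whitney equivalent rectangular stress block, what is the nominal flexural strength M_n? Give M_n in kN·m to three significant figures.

Tension: T = A_s f_y = 2000 × 500 = 1000000 N.
Try a within the flange: a = T/(0.85 f'_c b_f) = 1000000/(0.85 × 31.1 × 820) = 46.13 mm.
Since a = 46.13 ≤ h_f = 140 mm, the stress block lies entirely in the flange; analyse as a rectangular beam of width b_f.
M_n = T(d − a/2) = 1000000 × (785 − 23.065) = 761.94 × 10⁶ N·mm.
M_n = 761.94 kN·m.

M_n ≈ 762 kN·m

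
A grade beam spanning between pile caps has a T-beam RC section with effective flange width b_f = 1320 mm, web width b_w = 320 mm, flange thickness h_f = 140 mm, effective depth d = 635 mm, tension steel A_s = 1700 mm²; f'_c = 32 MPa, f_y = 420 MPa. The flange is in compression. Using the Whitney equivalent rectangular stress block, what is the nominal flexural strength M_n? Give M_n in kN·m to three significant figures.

M_n ≈ 446 kN·m

Tension: T = A_s f_y = 1700 × 420 = 714000 N.
Try a within the flange: a = T/(0.85 f'_c b_f) = 714000/(0.85 × 32 × 1320) = 19.89 mm.
Since a = 19.89 ≤ h_f = 140 mm, the stress block lies entirely in the flange; analyse as a rectangular beam of width b_f.
M_n = T(d − a/2) = 714000 × (635 − 9.945) = 446.29 × 10⁶ N·mm.
M_n = 446.29 kN·m.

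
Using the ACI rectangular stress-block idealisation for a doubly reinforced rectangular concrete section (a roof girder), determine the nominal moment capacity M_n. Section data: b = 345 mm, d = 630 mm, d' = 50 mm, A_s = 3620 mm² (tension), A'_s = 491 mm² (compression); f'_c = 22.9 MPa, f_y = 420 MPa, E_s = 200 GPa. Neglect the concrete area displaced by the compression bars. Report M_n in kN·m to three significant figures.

M_n ≈ 819 kN·m

Assume both tension and compression steel yield.
Net tension couple steel: A_s − A'_s = 3129 mm².
a = (A_s − A'_s) f_y / (0.85 f'_c b) = 1314180/(0.85 × 22.9 × 345) = 195.70 mm.
c = a/β₁ = 195.70/0.85 = 230.24 mm; ε'_s = 0.003(c − d')/c = 0.0023 ≥ f_y/E_s = 0.0021, so compression steel does yield.
M_n = (A_s − A'_s) f_y (d − a/2) + A'_s f_y (d − d') = [1314180 × (630 − 97.85) + 206220 × (630 − 50)] × 10⁻⁶ = 699.34 + 119.61 = 818.95 kN·m.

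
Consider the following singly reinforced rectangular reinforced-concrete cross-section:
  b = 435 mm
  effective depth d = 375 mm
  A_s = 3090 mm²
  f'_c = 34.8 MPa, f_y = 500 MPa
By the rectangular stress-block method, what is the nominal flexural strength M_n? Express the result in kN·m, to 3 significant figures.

T = A_s f_y = 3090 × 500 = 1545000 N = 1545 kN.
From C = T: a = T/(0.85 f'_c b) = 1545000/(0.85 × 34.8 × 435) = 120.07 mm.
M_n = T(d − a/2) = 1545 kN × (375 − 60.035) mm = 486.62 kN·m.

M_n ≈ 487 kN·m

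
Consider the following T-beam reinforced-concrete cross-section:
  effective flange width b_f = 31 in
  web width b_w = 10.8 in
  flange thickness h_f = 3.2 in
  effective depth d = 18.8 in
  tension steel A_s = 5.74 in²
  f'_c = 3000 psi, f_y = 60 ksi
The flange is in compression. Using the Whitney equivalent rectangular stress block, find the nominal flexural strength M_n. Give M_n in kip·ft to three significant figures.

M_n ≈ 469 kip·ft

Tension: T = A_s f_y = 5.74 × 60 = 344.4 kips.
Try a within the flange: a = T/(0.85 f'_c b_f) = 344.4/(0.85 × 3 × 31) = 4.357 in.
a = 4.357 > h_f = 3.2 in: the block extends into the web. Split into flange-overhang and web parts.
C_f = 0.85 f'_c (b_f − b_w) h_f = 0.85 × 3 × (31 − 10.8) × 3.2 = 164.8 kips.
Remaining web compression depth: a_w = (T − C_f)/(0.85 f'_c b_w) = (344.4 − 164.8)/(0.85 × 3 × 10.8) = 6.521 in.
M_n = C_f(d − h_f/2) + (T − C_f)(d − a_w/2) = 164.8 × (18.8 − 1.6) + 179.6 × (18.8 − 3.2605) = 2834.6 + 2790.9 = 5625.5 kip·in.
M_n = 5625.5/12 = 468.79 kip·ft.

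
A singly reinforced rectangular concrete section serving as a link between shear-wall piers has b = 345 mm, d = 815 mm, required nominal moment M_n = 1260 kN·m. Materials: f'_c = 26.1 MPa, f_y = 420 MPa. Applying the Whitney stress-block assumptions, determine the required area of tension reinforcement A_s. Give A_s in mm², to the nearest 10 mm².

With M_n = 0.85 f'_c a b (d − a/2), solve the quadratic for a:
a = d − √(d² − 2M_n/(0.85 f'_c b)) = 815 − √(815² − 2 × 1260×10⁶/(0.85 × 26.1 × 345)) = 236.23 mm.
A_s = 0.85 f'_c a b / f_y = 0.85 × 26.1 × 236.23 × 345 / 420 = 4304.9 mm².

A_s ≈ 4300 mm²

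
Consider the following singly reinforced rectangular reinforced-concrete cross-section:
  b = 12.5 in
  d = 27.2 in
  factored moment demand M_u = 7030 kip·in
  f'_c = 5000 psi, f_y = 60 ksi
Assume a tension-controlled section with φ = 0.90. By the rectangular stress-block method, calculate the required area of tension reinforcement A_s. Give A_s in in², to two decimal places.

A_s ≈ 5.39 in²

M_n = M_u/φ = 7030/0.90 = 7811.11 kip·in.
From M_n = 0.85 f'_c a b (d − a/2):
a = d − √(d² − 2M_n/(0.85 f'_c b)) = 27.2 − √(27.2² − 2 × 7811.11/(0.85 × 5 × 12.5)) = 6.087 in.
A_s = 0.85 f'_c a b / f_y = 0.85 × 5 × 6.087 × 12.5 / 60 = 5.390 in².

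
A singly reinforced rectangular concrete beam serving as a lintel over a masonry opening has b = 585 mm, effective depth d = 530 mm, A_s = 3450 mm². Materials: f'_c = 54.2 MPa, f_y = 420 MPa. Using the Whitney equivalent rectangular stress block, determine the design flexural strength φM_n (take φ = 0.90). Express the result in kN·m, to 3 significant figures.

T = A_s f_y = 3450 × 420 = 1449000 N = 1449 kN.
From C = T: a = T/(0.85 f'_c b) = 1449000/(0.85 × 54.2 × 585) = 53.76 mm.
M_n = T(d − a/2) = 1449 kN × (530 − 26.88) mm = 729.02 kN·m.
φM_n = 0.90 × 729.02 = 656.12 kN·m.

φM_n ≈ 656 kN·m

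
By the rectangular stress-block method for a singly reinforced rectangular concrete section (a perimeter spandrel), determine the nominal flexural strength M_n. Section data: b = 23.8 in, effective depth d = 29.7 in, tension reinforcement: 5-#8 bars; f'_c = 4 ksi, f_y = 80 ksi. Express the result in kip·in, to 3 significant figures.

A_s = 5 × 0.79 = 3.95 in².
T = A_s f_y = 3.95 × 80 = 316 kips.
a = T/(0.85 f'_c b) = 316/(0.85 × 4 × 23.8) = 3.905 in.
M_n = T(d − a/2) = 316 × (29.7 − 1.9525) = 8768.2 kip·in.

M_n ≈ 8770 kip·in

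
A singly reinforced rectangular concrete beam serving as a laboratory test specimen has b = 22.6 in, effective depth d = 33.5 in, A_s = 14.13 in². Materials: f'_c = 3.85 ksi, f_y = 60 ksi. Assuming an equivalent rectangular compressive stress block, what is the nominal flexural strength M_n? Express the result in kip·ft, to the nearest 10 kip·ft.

M_n ≈ 1960 kip·ft

T = A_s f_y = 14.13 × 60 = 847.8 kips.
a = T/(0.85 f'_c b) = 847.8/(0.85 × 3.85 × 22.6) = 11.463 in.
M_n = T(d − a/2) = 847.8 × (33.5 − 5.7315) = 23542.1 kip·in = 23542.1/12 = 1961.84 kip·ft.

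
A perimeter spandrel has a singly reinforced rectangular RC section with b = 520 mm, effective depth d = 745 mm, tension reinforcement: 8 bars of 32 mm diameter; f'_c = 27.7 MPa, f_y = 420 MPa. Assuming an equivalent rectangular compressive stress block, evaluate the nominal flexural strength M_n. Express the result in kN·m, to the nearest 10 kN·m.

M_n ≈ 1710 kN·m

A_s = 8 × 804 = 6432 mm².
T = A_s f_y = 6432 × 420 = 2701440 N = 2701.44 kN.
From C = T: a = T/(0.85 f'_c b) = 2701440/(0.85 × 27.7 × 520) = 220.64 mm.
M_n = T(d − a/2) = 2701.44 kN × (745 − 110.32) mm = 1714.55 kN·m.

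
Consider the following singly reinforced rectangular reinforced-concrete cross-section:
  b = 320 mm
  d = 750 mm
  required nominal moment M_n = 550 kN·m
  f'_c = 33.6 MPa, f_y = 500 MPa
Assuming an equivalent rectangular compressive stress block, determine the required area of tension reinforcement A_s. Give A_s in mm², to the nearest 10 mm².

With M_n = 0.85 f'_c a b (d − a/2), solve the quadratic for a:
a = d − √(d² − 2M_n/(0.85 f'_c b)) = 750 − √(750² − 2 × 550×10⁶/(0.85 × 33.6 × 320)) = 85.06 mm.
A_s = 0.85 f'_c a b / f_y = 0.85 × 33.6 × 85.06 × 320 / 500 = 1554.8 mm².

A_s ≈ 1550 mm²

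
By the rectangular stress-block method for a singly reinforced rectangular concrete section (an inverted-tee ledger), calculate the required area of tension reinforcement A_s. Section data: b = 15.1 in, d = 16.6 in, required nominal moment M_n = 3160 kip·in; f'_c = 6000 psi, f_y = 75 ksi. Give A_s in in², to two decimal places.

A_s ≈ 2.76 in²

From M_n = 0.85 f'_c a b (d − a/2):
a = d − √(d² − 2M_n/(0.85 f'_c b)) = 16.6 − √(16.6² − 2 × 3160/(0.85 × 6 × 15.1)) = 2.690 in.
A_s = 0.85 f'_c a b / f_y = 0.85 × 6 × 2.690 × 15.1 / 75 = 2.762 in².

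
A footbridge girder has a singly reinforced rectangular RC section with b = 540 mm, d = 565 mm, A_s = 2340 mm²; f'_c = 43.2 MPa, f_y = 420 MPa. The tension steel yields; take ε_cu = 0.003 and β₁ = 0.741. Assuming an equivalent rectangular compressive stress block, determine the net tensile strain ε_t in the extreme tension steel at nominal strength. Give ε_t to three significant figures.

a = A_s f_y/(0.85 f'_c b) = 49.56 mm.
β₁ = 0.741, so c = a/β₁ = 49.56/0.741 = 66.88 mm.
From the linear strain diagram with ε_cu = 0.003: ε_t = 0.003 (d − c)/c = 0.003 × (565 − 66.88)/66.88 = 0.0223.
Since ε_t ≥ 0.005, the section is tension-controlled.

ε_t ≈ 0.0223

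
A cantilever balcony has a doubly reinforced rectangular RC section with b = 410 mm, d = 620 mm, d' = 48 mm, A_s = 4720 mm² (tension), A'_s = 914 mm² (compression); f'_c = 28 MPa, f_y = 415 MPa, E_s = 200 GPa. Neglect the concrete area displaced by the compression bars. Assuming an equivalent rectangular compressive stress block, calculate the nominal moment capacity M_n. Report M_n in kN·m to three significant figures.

Assume both tension and compression steel yield.
Net tension couple steel: A_s − A'_s = 3806 mm².
a = (A_s − A'_s) f_y / (0.85 f'_c b) = 1579490/(0.85 × 28 × 410) = 161.87 mm.
c = a/β₁ = 161.87/0.85 = 190.44 mm; ε'_s = 0.003(c − d')/c = 0.0022 ≥ f_y/E_s = 0.0021, so compression steel does yield.
M_n = (A_s − A'_s) f_y (d − a/2) + A'_s f_y (d − d') = [1579490 × (620 − 80.935) + 379310 × (620 − 48)] × 10⁻⁶ = 851.45 + 216.97 = 1068.42 kN·m.

M_n ≈ 1070 kN·m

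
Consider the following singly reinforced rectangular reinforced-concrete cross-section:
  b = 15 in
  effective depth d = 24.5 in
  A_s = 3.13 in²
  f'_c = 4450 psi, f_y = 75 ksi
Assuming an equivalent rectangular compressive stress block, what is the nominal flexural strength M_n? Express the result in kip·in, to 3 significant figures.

M_n ≈ 5270 kip·in

T = A_s f_y = 3.13 × 75 = 234.75 kips.
a = T/(0.85 f'_c b) = 234.75/(0.85 × 4.45 × 15) = 4.137 in.
M_n = T(d − a/2) = 234.75 × (24.5 − 2.0685) = 5265.8 kip·in.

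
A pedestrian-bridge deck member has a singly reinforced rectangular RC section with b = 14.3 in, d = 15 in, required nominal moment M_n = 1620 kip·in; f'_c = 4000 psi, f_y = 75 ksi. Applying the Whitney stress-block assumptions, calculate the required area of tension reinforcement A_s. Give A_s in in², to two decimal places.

From M_n = 0.85 f'_c a b (d − a/2):
a = d − √(d² − 2M_n/(0.85 f'_c b)) = 15 − √(15² − 2 × 1620/(0.85 × 4 × 14.3)) = 2.416 in.
A_s = 0.85 f'_c a b / f_y = 0.85 × 4 × 2.416 × 14.3 / 75 = 1.566 in².

A_s ≈ 1.57 in²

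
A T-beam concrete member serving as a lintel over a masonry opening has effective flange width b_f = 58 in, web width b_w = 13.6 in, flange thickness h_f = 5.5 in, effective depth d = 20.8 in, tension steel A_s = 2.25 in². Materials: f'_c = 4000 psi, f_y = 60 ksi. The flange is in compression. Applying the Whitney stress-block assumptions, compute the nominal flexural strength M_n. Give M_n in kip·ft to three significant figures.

M_n ≈ 230 kip·ft

Tension: T = A_s f_y = 2.25 × 60 = 135 kips.
Try a within the flange: a = T/(0.85 f'_c b_f) = 135/(0.85 × 4 × 58) = 0.685 in.
Since a = 0.685 ≤ h_f = 5.5 in, the stress block lies entirely in the flange; analyse as a rectangular beam of width b_f.
M_n = T(d − a/2) = 135 × (20.8 − 0.3425) = 2761.8 kip·in.
M_n = 2761.8/12 = 230.15 kip·ft.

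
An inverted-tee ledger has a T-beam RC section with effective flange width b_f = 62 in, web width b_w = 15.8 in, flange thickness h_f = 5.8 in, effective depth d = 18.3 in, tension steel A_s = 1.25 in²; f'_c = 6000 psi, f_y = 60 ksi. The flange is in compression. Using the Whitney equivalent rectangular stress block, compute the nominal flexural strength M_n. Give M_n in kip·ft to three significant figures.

M_n ≈ 114 kip·ft

Tension: T = A_s f_y = 1.25 × 60 = 75 kips.
Try a within the flange: a = T/(0.85 f'_c b_f) = 75/(0.85 × 6 × 62) = 0.237 in.
Since a = 0.237 ≤ h_f = 5.8 in, the stress block lies entirely in the flange; analyse as a rectangular beam of width b_f.
M_n = T(d − a/2) = 75 × (18.3 − 0.1185) = 1363.6 kip·in.
M_n = 1363.6/12 = 113.63 kip·ft.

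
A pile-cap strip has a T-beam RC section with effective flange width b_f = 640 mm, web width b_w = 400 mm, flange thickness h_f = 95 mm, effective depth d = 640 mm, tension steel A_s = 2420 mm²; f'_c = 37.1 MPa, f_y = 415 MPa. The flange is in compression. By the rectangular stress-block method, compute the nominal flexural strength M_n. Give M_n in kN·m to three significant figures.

M_n ≈ 618 kN·m

Tension: T = A_s f_y = 2420 × 415 = 1004300 N.
Try a within the flange: a = T/(0.85 f'_c b_f) = 1004300/(0.85 × 37.1 × 640) = 49.76 mm.
Since a = 49.76 ≤ h_f = 95 mm, the stress block lies entirely in the flange; analyse as a rectangular beam of width b_f.
M_n = T(d − a/2) = 1004300 × (640 − 24.88) = 617.77 × 10⁶ N·mm.
M_n = 617.77 kN·m.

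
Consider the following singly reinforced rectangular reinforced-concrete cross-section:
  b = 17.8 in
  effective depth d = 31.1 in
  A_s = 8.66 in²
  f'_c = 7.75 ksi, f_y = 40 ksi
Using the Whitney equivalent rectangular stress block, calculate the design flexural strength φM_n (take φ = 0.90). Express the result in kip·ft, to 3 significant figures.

T = A_s f_y = 8.66 × 40 = 346.4 kips.
a = T/(0.85 f'_c b) = 346.4/(0.85 × 7.75 × 17.8) = 2.954 in.
M_n = T(d − a/2) = 346.4 × (31.1 − 1.477) = 10261.4 kip·in = 10261.4/12 = 855.12 kip·ft.
φM_n = 0.90 × 855.12 = 769.61 kip·ft.

φM_n ≈ 770 kip·ft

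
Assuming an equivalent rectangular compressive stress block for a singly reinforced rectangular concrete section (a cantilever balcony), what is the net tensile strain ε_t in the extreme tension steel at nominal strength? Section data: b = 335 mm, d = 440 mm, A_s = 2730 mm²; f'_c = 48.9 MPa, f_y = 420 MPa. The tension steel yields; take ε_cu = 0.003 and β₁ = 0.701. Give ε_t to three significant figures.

ε_t ≈ 0.00824

a = A_s f_y/(0.85 f'_c b) = 82.35 mm.
β₁ = 0.701, so c = a/β₁ = 82.35/0.701 = 117.48 mm.
From the linear strain diagram with ε_cu = 0.003: ε_t = 0.003 (d − c)/c = 0.003 × (440 − 117.48)/117.48 = 0.00824.
Since ε_t ≥ 0.005, the section is tension-controlled.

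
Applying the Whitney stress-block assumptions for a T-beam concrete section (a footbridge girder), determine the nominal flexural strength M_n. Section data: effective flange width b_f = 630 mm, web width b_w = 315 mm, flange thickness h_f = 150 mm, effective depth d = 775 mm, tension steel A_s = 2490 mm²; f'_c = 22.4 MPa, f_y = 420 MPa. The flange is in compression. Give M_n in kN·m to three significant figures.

M_n ≈ 765 kN·m

Tension: T = A_s f_y = 2490 × 420 = 1045800 N.
Try a within the flange: a = T/(0.85 f'_c b_f) = 1045800/(0.85 × 22.4 × 630) = 87.18 mm.
Since a = 87.18 ≤ h_f = 150 mm, the stress block lies entirely in the flange; analyse as a rectangular beam of width b_f.
M_n = T(d − a/2) = 1045800 × (775 − 43.59) = 764.91 × 10⁶ N·mm.
M_n = 764.91 kN·m.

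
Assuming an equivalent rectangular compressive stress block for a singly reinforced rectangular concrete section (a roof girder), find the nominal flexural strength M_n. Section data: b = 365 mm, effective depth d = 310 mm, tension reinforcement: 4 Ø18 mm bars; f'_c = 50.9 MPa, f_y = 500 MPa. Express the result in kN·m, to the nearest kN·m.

A_s = 4 × 254 = 1016 mm².
T = A_s f_y = 1016 × 500 = 508000 N = 508 kN.
From C = T: a = T/(0.85 f'_c b) = 508000/(0.85 × 50.9 × 365) = 32.17 mm.
M_n = T(d − a/2) = 508 kN × (310 − 16.085) mm = 149.31 kN·m.

M_n ≈ 149 kN·m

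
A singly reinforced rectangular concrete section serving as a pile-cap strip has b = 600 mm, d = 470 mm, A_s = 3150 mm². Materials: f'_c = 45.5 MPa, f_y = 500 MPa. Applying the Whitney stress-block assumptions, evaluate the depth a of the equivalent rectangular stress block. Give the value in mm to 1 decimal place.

a ≈ 67.9 mm

T = A_s f_y = 3150 × 500 = 1575000 N = 1575 kN.
Setting C = 0.85 f'_c a b equal to T: a = 1575000/(0.85 × 45.5 × 600) = 67.9 mm.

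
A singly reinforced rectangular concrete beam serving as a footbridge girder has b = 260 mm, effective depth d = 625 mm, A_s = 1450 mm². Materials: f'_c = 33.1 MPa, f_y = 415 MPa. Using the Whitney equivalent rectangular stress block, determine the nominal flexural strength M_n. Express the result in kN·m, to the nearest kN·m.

M_n ≈ 351 kN·m

T = A_s f_y = 1450 × 415 = 601750 N = 601.75 kN.
From C = T: a = T/(0.85 f'_c b) = 601750/(0.85 × 33.1 × 260) = 82.26 mm.
M_n = T(d − a/2) = 601.75 kN × (625 − 41.13) mm = 351.34 kN·m.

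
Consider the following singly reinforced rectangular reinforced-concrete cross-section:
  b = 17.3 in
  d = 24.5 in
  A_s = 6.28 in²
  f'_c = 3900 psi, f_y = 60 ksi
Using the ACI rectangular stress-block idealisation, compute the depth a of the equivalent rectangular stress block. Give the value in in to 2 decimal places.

a ≈ 6.57 in

T = A_s f_y = 6.28 × 60 = 376.8 kips.
a = T/(0.85 f'_c b) = 376.8/(0.85 × 3.9 × 17.3) = 6.57 in.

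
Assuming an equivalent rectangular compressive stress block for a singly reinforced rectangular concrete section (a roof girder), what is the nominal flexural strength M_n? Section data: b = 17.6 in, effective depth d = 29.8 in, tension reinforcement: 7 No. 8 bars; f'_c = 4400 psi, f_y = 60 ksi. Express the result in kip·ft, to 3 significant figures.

M_n ≈ 754 kip·ft

A_s = 7 × 0.79 = 5.53 in².
T = A_s f_y = 5.53 × 60 = 331.8 kips.
a = T/(0.85 f'_c b) = 331.8/(0.85 × 4.4 × 17.6) = 5.041 in.
M_n = T(d − a/2) = 331.8 × (29.8 − 2.5205) = 9051.3 kip·in = 9051.3/12 = 754.28 kip·ft.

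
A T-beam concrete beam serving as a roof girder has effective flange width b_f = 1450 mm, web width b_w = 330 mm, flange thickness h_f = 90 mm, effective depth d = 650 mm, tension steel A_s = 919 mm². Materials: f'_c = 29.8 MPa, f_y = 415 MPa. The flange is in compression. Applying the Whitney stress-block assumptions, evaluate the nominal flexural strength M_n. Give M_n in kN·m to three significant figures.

M_n ≈ 246 kN·m

Tension: T = A_s f_y = 919 × 415 = 381385 N.
Try a within the flange: a = T/(0.85 f'_c b_f) = 381385/(0.85 × 29.8 × 1450) = 10.38 mm.
Since a = 10.38 ≤ h_f = 90 mm, the stress block lies entirely in the flange; analyse as a rectangular beam of width b_f.
M_n = T(d − a/2) = 381385 × (650 − 5.19) = 245.92 × 10⁶ N·mm.
M_n = 245.92 kN·m.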